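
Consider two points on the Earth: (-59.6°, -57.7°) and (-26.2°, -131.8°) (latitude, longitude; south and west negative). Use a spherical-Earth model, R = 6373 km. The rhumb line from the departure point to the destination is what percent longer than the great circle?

3.8%

Great circle: σ = 1.0412 rad → d_gc = Rσ = 6635.500 km
Rhumb: Δφ = +0.5829, Δλ = -1.2933, Δψ = +0.8290, q = Δφ/Δψ = 0.7032 → d_rh = R√(Δφ²+q²Δλ²) = 6884.335 km
Excess = (6884.335 − 6635.500) / 6635.500 = 248.835 / 6635.500 = 3.7501% ≈ 3.8%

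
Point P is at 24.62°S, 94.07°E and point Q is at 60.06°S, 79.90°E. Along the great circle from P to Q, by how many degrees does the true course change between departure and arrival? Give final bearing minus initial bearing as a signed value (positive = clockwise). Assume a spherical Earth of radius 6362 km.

+10.0°

Initial bearing θ₁ = atan2(sin Δλ cos φ₂, cos φ₁ sin φ₂ − sin φ₁ cos φ₂ cos Δλ) = 191.77°
Final bearing θ₂ = (initial bearing from the destination back to the start) + 180° = 201.82°
Δθ = θ₂ − θ₁ = +10.0°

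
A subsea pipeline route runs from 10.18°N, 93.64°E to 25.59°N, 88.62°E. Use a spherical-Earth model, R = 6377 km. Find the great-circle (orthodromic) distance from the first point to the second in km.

1795 km

Haversine: a = sin²(Δφ/2)+cos φ₁ cos φ₂ sin²(Δλ/2) = 0.01968;  σ = 2·atan2(√a,√(1−a))
σ = 16.128° → d = Rσ = 6377·0.28149 = 1795 km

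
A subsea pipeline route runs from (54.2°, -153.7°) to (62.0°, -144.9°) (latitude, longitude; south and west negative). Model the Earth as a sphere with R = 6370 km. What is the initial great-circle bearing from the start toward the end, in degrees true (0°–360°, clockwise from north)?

27.1°

N = sin Δλ·cos φ₂ = +0.0718;  D = cos φ₁ sin φ₂ − sin φ₁ cos φ₂ cos Δλ = +0.1402
initial course = atan2(N, D) = 27.13°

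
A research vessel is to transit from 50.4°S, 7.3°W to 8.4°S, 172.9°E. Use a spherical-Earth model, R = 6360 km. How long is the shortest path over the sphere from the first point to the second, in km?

13454 km

cos σ = sin φ₁ sin φ₂ + cos φ₁ cos φ₂ cos Δλ
      = sin(-50.40°)sin(-8.40°) + cos(-50.40°)cos(-8.40°)cos(-179.80°) = -0.5180
σ = 121.200° → d = Rσ = 6360·2.11533 = 13454 km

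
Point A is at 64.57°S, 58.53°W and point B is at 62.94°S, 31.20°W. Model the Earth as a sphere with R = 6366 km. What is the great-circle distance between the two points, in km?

1344 km

Haversine: a = sin²(Δφ/2)+cos φ₁ cos φ₂ sin²(Δλ/2) = 0.01110;  σ = 2·atan2(√a,√(1−a))
σ = 12.098° → d = Rσ = 6366·0.21115 = 1344 km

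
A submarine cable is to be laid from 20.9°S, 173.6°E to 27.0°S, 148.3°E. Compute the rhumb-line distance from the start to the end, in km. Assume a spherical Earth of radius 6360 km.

Δψ = ln[tan(π/4+φ₂/2)/tan(π/4+φ₁/2)] = -0.1166;  Δφ = -0.1065 rad,  Δλ = -0.4416 rad
q = Δφ/Δψ = 0.9133
d = R·√(Δφ² + q²Δλ²) = 6360·0.41710 = 2653 km

2653 km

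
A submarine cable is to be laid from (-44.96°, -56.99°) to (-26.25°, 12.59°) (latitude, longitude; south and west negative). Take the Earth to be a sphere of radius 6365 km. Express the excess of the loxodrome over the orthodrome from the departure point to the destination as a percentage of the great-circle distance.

Great circle: σ = 1.0075 rad → d_gc = Rσ = 6413.0 km
Rhumb: Δφ = +0.3266, Δλ = +1.2144, Δψ = +0.4053, q = Δφ/Δψ = 0.8057 → d_rh = R√(Δφ²+q²Δλ²) = 6565.3 km
Excess = (6565.3 − 6413.0) / 6413.0 = 152.3 / 6413.0 = 2.37% ≈ 2.4%

2.4%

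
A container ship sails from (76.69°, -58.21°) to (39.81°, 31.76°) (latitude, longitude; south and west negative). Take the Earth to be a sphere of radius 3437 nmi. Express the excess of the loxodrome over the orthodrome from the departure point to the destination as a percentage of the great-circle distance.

8.1%

Great circle: σ = 0.8980 rad → d_gc = Rσ = 3086.6 nmi
Rhumb: Δφ = -0.6437, Δλ = +1.5703, Δψ = -1.3898, q = Δφ/Δψ = 0.4632 → d_rh = R√(Δφ²+q²Δλ²) = 3338.1 nmi
Excess = (3338.1 − 3086.6) / 3086.6 = 251.5 / 3086.6 = 8.148% ≈ 8.1%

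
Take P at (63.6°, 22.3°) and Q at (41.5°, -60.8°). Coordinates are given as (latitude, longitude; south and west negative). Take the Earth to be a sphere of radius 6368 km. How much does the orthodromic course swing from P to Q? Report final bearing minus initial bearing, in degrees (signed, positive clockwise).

At departure: θ₁ = atan2(sin Δλ cos φ₂, cos φ₁ sin φ₂ − sin φ₁ cos φ₂ cos Δλ) = 286.06°
At arrival: θ₂ = atan2(sin Δλ cos φ₁, −cos φ₂ sin φ₁ + sin φ₂ cos φ₁ cos Δλ) = 214.79°
Δθ = θ₂ − θ₁ = -71.3°

-71.3°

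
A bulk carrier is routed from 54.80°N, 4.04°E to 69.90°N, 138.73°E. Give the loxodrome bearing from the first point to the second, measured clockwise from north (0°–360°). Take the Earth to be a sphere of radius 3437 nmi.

76.1°

Meridional parts: M(φ₁)=+1.1482, M(φ₂)=+1.7303 → ΔM = +0.5822;  Δλ = +2.3508 rad
tan C = Δλ / ΔM = +4.0380 → C = 76.09°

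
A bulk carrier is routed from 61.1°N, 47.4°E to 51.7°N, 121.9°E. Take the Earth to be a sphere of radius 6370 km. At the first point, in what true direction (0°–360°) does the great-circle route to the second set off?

68.6°

N = sin Δλ·cos φ₂ = +0.5972;  D = cos φ₁ sin φ₂ − sin φ₁ cos φ₂ cos Δλ = +0.2343
initial course = atan2(N, D) = 68.58°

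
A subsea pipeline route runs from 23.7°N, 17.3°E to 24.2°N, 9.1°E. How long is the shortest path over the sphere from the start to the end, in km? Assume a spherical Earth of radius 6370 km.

835 km

Haversine: a = sin²(Δφ/2)+cos φ₁ cos φ₂ sin²(Δλ/2) = 0.00429;  σ = 2·atan2(√a,√(1−a))
σ = 7.510° → d = Rσ = 6370·0.13107 = 835 km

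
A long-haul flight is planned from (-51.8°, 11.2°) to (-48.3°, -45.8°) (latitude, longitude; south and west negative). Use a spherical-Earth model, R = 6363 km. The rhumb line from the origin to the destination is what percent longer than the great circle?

2.6%

Great circle: σ = 0.6253 rad → d_gc = Rσ = 3978.6 km
Rhumb: Δφ = +0.0611, Δλ = -0.9948, Δψ = +0.0952, q = Δφ/Δψ = 0.6417 → d_rh = R√(Δφ²+q²Δλ²) = 4080.8 km
Excess = (4080.8 − 3978.6) / 3978.6 = 102.2 / 3978.6 = 2.57% ≈ 2.6%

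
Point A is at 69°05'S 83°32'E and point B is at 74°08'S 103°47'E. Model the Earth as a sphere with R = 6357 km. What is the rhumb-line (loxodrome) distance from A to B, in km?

Δψ = ln[tan(π/4+φ₂/2)/tan(π/4+φ₁/2)] = -0.2811;  Δφ = -0.0881 rad,  Δλ = +0.3534 rad
q = Δφ/Δψ = 0.3136
d = R·√(Δφ² + q²Δλ²) = 6357·0.14160 = 900 km

900 km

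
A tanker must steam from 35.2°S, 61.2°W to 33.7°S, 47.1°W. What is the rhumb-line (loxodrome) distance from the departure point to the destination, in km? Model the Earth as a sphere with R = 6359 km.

Δψ = ln[tan(π/4+φ₂/2)/tan(π/4+φ₁/2)] = +0.0317;  Δφ = +0.0262 rad,  Δλ = +0.2461 rad
q = Δφ/Δψ = 0.8246
d = R·√(Δφ² + q²Δλ²) = 6359·0.20460 = 1301 km

1301 km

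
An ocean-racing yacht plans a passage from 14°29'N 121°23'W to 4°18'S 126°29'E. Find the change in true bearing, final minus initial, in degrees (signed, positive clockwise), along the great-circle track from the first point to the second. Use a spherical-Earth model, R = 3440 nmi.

Initial bearing θ₁ = atan2(sin Δλ cos φ₂, cos φ₁ sin φ₂ − sin φ₁ cos φ₂ cos Δλ) = 271.33°
Final bearing θ₂ = (initial bearing from the destination back to the start) + 180° = 256.09°
Δθ = θ₂ − θ₁ = -15.2°

-15.2°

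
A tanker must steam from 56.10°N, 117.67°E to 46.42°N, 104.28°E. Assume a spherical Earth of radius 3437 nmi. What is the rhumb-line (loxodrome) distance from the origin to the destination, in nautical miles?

Rhumb course C = atan2(Δλ, Δψ) with Δψ = ln[tan(π/4+φ₂/2)/tan(π/4+φ₁/2)] = -0.2713, Δλ = -0.2337 → C = 220.74°
d = R·|Δφ| / |cos C| = 3437·0.16895 / 0.75767 = 766 nmi

766 nmi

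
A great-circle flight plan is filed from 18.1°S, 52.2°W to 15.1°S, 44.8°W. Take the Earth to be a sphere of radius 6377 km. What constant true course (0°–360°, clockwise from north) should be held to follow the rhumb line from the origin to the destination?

67.1°

Meridional parts: M(φ₁)=-0.3213, M(φ₂)=-0.2666 → ΔM = +0.0546;  Δλ = +0.1292 rad
tan C = Δλ / ΔM = +2.3635 → C = 67.07°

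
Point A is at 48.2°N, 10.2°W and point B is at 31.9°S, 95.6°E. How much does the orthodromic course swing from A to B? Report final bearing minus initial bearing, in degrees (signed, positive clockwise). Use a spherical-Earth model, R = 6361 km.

At departure: θ₁ = atan2(sin Δλ cos φ₂, cos φ₁ sin φ₂ − sin φ₁ cos φ₂ cos Δλ) = 102.42°
At arrival: θ₂ = atan2(sin Δλ cos φ₁, −cos φ₂ sin φ₁ + sin φ₂ cos φ₁ cos Δλ) = 129.94°
Δθ = θ₂ − θ₁ = +27.5°

+27.5°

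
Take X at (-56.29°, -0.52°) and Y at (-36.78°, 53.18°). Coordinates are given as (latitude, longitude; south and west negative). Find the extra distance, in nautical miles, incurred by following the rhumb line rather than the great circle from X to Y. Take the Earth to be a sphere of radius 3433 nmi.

Great circle: cos σ = sin φ₁ sin φ₂ + cos φ₁ cos φ₂ cos Δλ,  σ = 0.7056 rad → d_gc = 2422.3 nmi
Rhumb line: Δψ = +0.5029, q = Δφ/Δψ = 0.6770, d_rh = R√(Δφ²+q²Δλ²) = 2472.2 nmi
Excess = 2472.2 − 2422.3 = 49.9 ≈ 50 nmi

50 nmi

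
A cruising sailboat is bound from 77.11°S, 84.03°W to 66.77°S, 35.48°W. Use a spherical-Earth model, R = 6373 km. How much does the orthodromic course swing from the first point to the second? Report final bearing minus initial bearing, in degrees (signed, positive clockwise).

Initial bearing θ₁ = atan2(sin Δλ cos φ₂, cos φ₁ sin φ₂ − sin φ₁ cos φ₂ cos Δλ) = 80.49°
Final bearing θ₂ = (initial bearing from the destination back to the start) + 180° = 33.90°
Δθ = θ₂ − θ₁ = -46.6°

-46.6°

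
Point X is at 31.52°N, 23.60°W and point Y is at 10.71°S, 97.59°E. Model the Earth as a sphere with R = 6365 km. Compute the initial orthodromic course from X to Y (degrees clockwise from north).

82.7°

θ = atan2( sin Δλ·cos φ₂ ,  cos φ₁ sin φ₂ − sin φ₁ cos φ₂ cos Δλ )
  = atan2(+0.8406, +0.1076) = 82.70°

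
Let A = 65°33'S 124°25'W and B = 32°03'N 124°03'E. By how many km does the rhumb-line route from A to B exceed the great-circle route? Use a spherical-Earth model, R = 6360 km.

529 km

Great circle: cos σ = sin φ₁ sin φ₂ + cos φ₁ cos φ₂ cos Δλ,  σ = 2.2292 rad → d_gc = 14177.6 km
Rhumb line: Δψ = +2.1205, q = Δφ/Δψ = 0.8033, d_rh = R√(Δφ²+q²Δλ²) = 14706.8 km
Excess = 14706.8 − 14177.6 = 529.2 ≈ 529 km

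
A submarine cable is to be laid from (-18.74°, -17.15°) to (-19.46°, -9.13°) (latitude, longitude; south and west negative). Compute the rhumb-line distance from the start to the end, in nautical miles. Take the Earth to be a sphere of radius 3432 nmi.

Δψ = ln[tan(π/4+φ₂/2)/tan(π/4+φ₁/2)] = -0.0133;  Δφ = -0.0126 rad,  Δλ = +0.1400 rad
q = Δφ/Δψ = 0.9449
d = R·√(Δφ² + q²Δλ²) = 3432·0.13286 = 456 nmi

456 nmi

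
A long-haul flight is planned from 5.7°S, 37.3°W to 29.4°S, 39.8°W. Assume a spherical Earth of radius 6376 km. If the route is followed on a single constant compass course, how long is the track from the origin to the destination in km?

2650 km

Δψ = ln[tan(π/4+φ₂/2)/tan(π/4+φ₁/2)] = -0.4376;  Δφ = -0.4136 rad,  Δλ = -0.0436 rad
q = Δφ/Δψ = 0.9452
d = R·√(Δφ² + q²Δλ²) = 6376·0.41569 = 2650 km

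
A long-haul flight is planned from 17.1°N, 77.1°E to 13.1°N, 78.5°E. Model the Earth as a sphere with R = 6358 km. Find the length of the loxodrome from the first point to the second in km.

469 km

Rhumb course C = atan2(Δλ, Δψ) with Δψ = ln[tan(π/4+φ₂/2)/tan(π/4+φ₁/2)] = -0.0723, Δλ = +0.0244 → C = 161.33°
d = R·|Δφ| / |cos C| = 6358·0.06981 / 0.94740 = 469 km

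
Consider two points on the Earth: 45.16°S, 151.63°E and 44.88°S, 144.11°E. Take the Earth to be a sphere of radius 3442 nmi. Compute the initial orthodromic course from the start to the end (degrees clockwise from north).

θ = atan2( sin Δλ·cos φ₂ ,  cos φ₁ sin φ₂ − sin φ₁ cos φ₂ cos Δλ )
  = atan2(-0.0927, +0.0006) = 270.35°

270.3°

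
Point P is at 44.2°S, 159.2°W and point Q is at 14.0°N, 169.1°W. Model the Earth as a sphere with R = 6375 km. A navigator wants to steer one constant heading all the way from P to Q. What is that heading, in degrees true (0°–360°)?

Meridional parts: M(φ₁)=-0.8618, M(φ₂)=+0.2468 → ΔM = +1.1086;  Δλ = -0.1728 rad
tan C = Δλ / ΔM = -0.1559 → C = 351.14°

351.1°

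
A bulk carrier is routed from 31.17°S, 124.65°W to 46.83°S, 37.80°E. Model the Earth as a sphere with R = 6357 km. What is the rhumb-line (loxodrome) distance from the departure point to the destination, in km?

14014 km

Rhumb course C = atan2(Δλ, Δψ) with Δψ = ln[tan(π/4+φ₂/2)/tan(π/4+φ₁/2)] = -0.3543, Δλ = +2.8353 → C = 97.12°
d = R·|Δφ| / |cos C| = 6357·0.27332 / 0.12398 = 14014 km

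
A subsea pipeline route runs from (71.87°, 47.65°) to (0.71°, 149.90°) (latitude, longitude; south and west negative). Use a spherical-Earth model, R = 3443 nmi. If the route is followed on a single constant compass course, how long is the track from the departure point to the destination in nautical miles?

Δψ = ln[tan(π/4+φ₂/2)/tan(π/4+φ₁/2)] = -1.8230;  Δφ = -1.2420 rad,  Δλ = +1.7846 rad
q = Δφ/Δψ = 0.6813
d = R·√(Δφ² + q²Δλ²) = 3443·1.73801 = 5984 nmi

5984 nmi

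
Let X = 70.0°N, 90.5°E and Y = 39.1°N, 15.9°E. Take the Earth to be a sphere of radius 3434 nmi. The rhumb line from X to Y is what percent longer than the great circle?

5.2%

Great circle: σ = 0.8458 rad → d_gc = Rσ = 2904.5 nmi
Rhumb: Δφ = -0.5393, Δλ = -1.3020, Δψ = -0.9929, q = Δφ/Δψ = 0.5432 → d_rh = R√(Δφ²+q²Δλ²) = 3054.2 nmi
Excess = (3054.2 − 2904.5) / 2904.5 = 149.7 / 2904.5 = 5.154% ≈ 5.2%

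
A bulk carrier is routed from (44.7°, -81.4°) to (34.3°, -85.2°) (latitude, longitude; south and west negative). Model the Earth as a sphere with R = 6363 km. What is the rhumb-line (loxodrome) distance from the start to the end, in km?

Δψ = ln[tan(π/4+φ₂/2)/tan(π/4+φ₁/2)] = -0.2360;  Δφ = -0.1815 rad,  Δλ = -0.0663 rad
q = Δφ/Δψ = 0.7691
d = R·√(Δφ² + q²Δλ²) = 6363·0.18855 = 1200 km

1200 km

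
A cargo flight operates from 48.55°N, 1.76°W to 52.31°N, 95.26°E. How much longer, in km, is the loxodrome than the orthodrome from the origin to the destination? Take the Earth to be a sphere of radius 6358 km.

534 km

Great circle: cos σ = sin φ₁ sin φ₂ + cos φ₁ cos φ₂ cos Δλ,  σ = 0.9960 rad → d_gc = 6332.55 km
Rhumb line: Δψ = +0.1031, q = Δφ/Δψ = 0.6366, d_rh = R√(Δφ²+q²Δλ²) = 6866.09 km
Excess = 6866.09 − 6332.55 = 533.54 ≈ 534 km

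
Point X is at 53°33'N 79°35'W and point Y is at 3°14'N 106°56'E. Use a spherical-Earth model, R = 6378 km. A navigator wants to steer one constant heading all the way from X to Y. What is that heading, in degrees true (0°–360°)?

250.8°

Meridional parts: M(φ₁)=+1.1109, M(φ₂)=+0.0565 → ΔM = -1.0544;  Δλ = -3.0279 rad
tan C = Δλ / ΔM = +2.8716 → C = 250.80°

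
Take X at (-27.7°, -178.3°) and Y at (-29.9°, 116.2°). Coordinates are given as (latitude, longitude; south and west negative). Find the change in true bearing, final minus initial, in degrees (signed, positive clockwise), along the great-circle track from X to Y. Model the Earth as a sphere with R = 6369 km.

+34.4°

At departure: θ₁ = atan2(sin Δλ cos φ₂, cos φ₁ sin φ₂ − sin φ₁ cos φ₂ cos Δλ) = 250.83°
At arrival: θ₂ = atan2(sin Δλ cos φ₁, −cos φ₂ sin φ₁ + sin φ₂ cos φ₁ cos Δλ) = 285.27°
Δθ = θ₂ − θ₁ = +34.4°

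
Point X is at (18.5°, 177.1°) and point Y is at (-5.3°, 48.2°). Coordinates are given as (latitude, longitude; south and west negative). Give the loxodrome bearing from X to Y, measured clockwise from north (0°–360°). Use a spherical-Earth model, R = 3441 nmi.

Δψ = ln[tan(π/4+φ₂/2)/tan(π/4+φ₁/2)] = -0.4213
Δλ = -2.2497 rad (taken the short way round)
course = atan2(Δλ, Δψ) = 259.39°

259.4°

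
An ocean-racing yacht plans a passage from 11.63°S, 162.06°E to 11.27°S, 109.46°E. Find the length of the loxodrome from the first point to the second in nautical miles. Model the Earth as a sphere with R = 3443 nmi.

3098 nmi

Δψ = ln[tan(π/4+φ₂/2)/tan(π/4+φ₁/2)] = +0.0064;  Δφ = +0.0063 rad,  Δλ = -0.9180 rad
q = Δφ/Δψ = 0.9801
d = R·√(Δφ² + q²Δλ²) = 3443·0.89979 = 3098 nmi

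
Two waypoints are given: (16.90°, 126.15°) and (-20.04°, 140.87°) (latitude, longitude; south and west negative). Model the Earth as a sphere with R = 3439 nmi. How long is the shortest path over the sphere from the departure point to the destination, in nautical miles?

Haversine: a = sin²(Δφ/2)+cos φ₁ cos φ₂ sin²(Δλ/2) = 0.11512;  σ = 2·atan2(√a,√(1−a))
σ = 39.667° → d = Rσ = 3439·0.69233 = 2381 nmi

2381 nmi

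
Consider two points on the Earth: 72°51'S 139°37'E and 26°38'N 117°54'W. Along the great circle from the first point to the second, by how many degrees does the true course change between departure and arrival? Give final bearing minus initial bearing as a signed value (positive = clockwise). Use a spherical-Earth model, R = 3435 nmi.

-74.2°

Initial bearing θ₁ = atan2(sin Δλ cos φ₂, cos φ₁ sin φ₂ − sin φ₁ cos φ₂ cos Δλ) = 93.44°
Final bearing θ₂ = (initial bearing from the destination back to the start) + 180° = 19.23°
Δθ = θ₂ − θ₁ = -74.2°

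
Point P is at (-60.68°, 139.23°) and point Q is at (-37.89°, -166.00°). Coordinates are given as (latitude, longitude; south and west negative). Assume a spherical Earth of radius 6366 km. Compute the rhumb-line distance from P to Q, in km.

Δψ = ln[tan(π/4+φ₂/2)/tan(π/4+φ₁/2)] = +0.6254;  Δφ = +0.3978 rad,  Δλ = +0.9559 rad
q = Δφ/Δψ = 0.6360
d = R·√(Δφ² + q²Δλ²) = 6366·0.72654 = 4625 km

4625 km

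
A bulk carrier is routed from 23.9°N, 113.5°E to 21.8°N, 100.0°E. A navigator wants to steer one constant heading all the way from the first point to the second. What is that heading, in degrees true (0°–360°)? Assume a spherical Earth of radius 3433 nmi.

Meridional parts: M(φ₁)=+0.4298, M(φ₂)=+0.3900 → ΔM = -0.0398;  Δλ = -0.2356 rad
tan C = Δλ / ΔM = +5.9236 → C = 260.42°

260.4°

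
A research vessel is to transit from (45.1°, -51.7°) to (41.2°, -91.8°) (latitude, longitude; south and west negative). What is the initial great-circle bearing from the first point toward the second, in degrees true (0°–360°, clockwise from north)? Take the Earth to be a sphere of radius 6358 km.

θ = atan2( sin Δλ·cos φ₂ ,  cos φ₁ sin φ₂ − sin φ₁ cos φ₂ cos Δλ )
  = atan2(-0.4846, +0.0573) = 276.74°

276.7°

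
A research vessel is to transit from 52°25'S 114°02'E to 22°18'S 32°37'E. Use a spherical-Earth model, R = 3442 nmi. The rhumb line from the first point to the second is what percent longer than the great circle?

Great circle: σ = 1.1757 rad → d_gc = Rσ = 4046.65 nmi
Rhumb: Δφ = +0.5256, Δλ = -1.4210, Δψ = +0.6786, q = Δφ/Δψ = 0.7746 → d_rh = R√(Δφ²+q²Δλ²) = 4198.35 nmi
Excess = (4198.35 − 4046.65) / 4046.65 = 151.70 / 4046.65 = 3.749% ≈ 3.7%

3.7%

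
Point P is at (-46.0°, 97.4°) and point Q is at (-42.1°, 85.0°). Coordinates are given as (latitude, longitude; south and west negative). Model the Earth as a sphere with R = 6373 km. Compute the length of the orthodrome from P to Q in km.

1081 km

Haversine: a = sin²(Δφ/2)+cos φ₁ cos φ₂ sin²(Δλ/2) = 0.00717;  σ = 2·atan2(√a,√(1−a))
σ = 9.715° → d = Rσ = 6373·0.16955 = 1081 km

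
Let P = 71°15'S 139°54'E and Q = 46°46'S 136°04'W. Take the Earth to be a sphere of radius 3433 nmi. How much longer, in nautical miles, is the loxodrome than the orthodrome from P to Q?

Great circle: cos σ = sin φ₁ sin φ₂ + cos φ₁ cos φ₂ cos Δλ,  σ = 0.7773 rad → d_gc = 2668.6 nmi
Rhumb line: Δψ = +0.8755, q = Δφ/Δψ = 0.4881, d_rh = R√(Δφ²+q²Δλ²) = 2862.0 nmi
Excess = 2862.0 − 2668.6 = 193.4 ≈ 193 nmi

193 nmi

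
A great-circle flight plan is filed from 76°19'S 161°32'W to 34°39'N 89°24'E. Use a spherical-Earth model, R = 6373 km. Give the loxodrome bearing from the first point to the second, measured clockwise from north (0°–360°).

Meridional parts: M(φ₁)=-2.1204, M(φ₂)=+0.6454 → ΔM = +2.7658;  Δλ = -1.9036 rad
tan C = Δλ / ΔM = -0.6882 → C = 325.46°

325.5°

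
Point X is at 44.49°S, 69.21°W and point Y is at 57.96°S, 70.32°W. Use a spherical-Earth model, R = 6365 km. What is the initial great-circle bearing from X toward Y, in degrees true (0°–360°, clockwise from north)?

θ = atan2( sin Δλ·cos φ₂ ,  cos φ₁ sin φ₂ − sin φ₁ cos φ₂ cos Δλ )
  = atan2(-0.0103, -0.2330) = 182.53°

182.5°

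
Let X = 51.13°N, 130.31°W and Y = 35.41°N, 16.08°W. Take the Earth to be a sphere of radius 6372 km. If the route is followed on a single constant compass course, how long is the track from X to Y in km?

9334 km

Rhumb course C = atan2(Δλ, Δψ) with Δψ = ln[tan(π/4+φ₂/2)/tan(π/4+φ₁/2)] = -0.3801, Δλ = +1.9937 → C = 100.80°
d = R·|Δφ| / |cos C| = 6372·0.27437 / 0.18730 = 9334 km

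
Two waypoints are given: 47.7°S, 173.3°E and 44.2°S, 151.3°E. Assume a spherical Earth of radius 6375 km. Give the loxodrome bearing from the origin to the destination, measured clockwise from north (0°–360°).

Meridional parts: M(φ₁)=-0.9497, M(φ₂)=-0.8618 → ΔM = +0.0879;  Δλ = -0.3840 rad
tan C = Δλ / ΔM = -4.3682 → C = 282.89°

282.9°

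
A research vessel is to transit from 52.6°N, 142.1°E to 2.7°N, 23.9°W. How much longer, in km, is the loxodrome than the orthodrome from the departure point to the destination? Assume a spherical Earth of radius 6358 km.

2744 km

Great circle: cos σ = sin φ₁ sin φ₂ + cos φ₁ cos φ₂ cos Δλ,  σ = 2.1547 rad → d_gc = 13699.4 km
Rhumb line: Δψ = -1.0361, q = Δφ/Δψ = 0.8405, d_rh = R√(Δφ²+q²Δλ²) = 16443.7 km
Excess = 16443.7 − 13699.4 = 2744.3 ≈ 2744 km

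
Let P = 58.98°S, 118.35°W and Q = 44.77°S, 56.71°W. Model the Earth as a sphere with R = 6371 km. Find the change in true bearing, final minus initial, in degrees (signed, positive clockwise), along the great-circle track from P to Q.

-50.6°

Initial bearing θ₁ = atan2(sin Δλ cos φ₂, cos φ₁ sin φ₂ − sin φ₁ cos φ₂ cos Δλ) = 96.75°
Final bearing θ₂ = (initial bearing from the destination back to the start) + 180° = 46.13°
Δθ = θ₂ − θ₁ = -50.6°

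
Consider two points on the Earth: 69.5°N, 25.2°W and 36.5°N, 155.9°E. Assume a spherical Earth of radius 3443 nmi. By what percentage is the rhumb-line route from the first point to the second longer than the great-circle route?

43.0%

Great circle: σ = 1.2915 rad → d_gc = Rσ = 4446.6 nmi
Rhumb: Δφ = -0.5760, Δλ = -3.1224, Δψ = -1.0251, q = Δφ/Δψ = 0.5619 → d_rh = R√(Δφ²+q²Δλ²) = 6357.3 nmi
Excess = (6357.3 − 4446.6) / 4446.6 = 1910.7 / 4446.6 = 42.97% ≈ 43.0%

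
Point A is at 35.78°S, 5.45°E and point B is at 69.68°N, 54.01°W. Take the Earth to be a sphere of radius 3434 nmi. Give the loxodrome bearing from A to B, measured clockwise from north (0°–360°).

Δψ = ln[tan(π/4+φ₂/2)/tan(π/4+φ₁/2)] = +2.3887
Δλ = -1.0378 rad (taken the short way round)
course = atan2(Δλ, Δψ) = 336.52°

336.5°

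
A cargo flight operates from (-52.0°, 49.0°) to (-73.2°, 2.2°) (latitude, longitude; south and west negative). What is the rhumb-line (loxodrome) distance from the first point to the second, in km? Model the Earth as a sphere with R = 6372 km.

Δψ = ln[tan(π/4+φ₂/2)/tan(π/4+φ₁/2)] = -0.8466;  Δφ = -0.3700 rad,  Δλ = -0.8168 rad
q = Δφ/Δψ = 0.4370
d = R·√(Δφ² + q²Δλ²) = 6372·0.51414 = 3276 km

3276 km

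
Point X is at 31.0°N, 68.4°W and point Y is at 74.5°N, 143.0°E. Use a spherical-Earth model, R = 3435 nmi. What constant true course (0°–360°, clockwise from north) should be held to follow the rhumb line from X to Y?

Δψ = ln[tan(π/4+φ₂/2)/tan(π/4+φ₁/2)] = +1.4248
Δλ = -2.5936 rad (taken the short way round)
course = atan2(Δλ, Δψ) = 298.78°

298.8°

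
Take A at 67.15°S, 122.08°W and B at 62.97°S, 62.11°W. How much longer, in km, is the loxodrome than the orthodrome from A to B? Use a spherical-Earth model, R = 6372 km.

107 km

Great circle: cos σ = sin φ₁ sin φ₂ + cos φ₁ cos φ₂ cos Δλ,  σ = 0.4295 rad → d_gc = 2736.64 km
Rhumb line: Δψ = +0.1734, q = Δφ/Δψ = 0.4207, d_rh = R√(Δφ²+q²Δλ²) = 2844.13 km
Excess = 2844.13 − 2736.64 = 107.49 ≈ 107 km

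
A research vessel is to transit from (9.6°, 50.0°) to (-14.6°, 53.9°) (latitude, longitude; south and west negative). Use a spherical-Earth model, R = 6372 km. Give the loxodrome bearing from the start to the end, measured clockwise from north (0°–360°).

170.9°

Meridional parts: M(φ₁)=+0.1683, M(φ₂)=-0.2576 → ΔM = -0.4260;  Δλ = +0.0681 rad
tan C = Δλ / ΔM = -0.1598 → C = 170.92°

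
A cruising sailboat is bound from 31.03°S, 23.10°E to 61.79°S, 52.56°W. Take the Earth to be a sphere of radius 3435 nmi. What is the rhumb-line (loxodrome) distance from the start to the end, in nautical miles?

Δψ = ln[tan(π/4+φ₂/2)/tan(π/4+φ₁/2)] = -0.8110;  Δφ = -0.5369 rad,  Δλ = -1.3205 rad
q = Δφ/Δψ = 0.6620
d = R·√(Δφ² + q²Δλ²) = 3435·1.02582 = 3524 nmi

3524 nmi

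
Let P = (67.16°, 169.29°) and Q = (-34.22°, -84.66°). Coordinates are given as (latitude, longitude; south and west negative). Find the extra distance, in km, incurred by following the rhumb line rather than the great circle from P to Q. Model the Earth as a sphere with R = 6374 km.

472 km

Great circle: cos σ = sin φ₁ sin φ₂ + cos φ₁ cos φ₂ cos Δλ,  σ = 2.2231 rad → d_gc = 14170.0 km
Rhumb line: Δψ = -2.2358, q = Δφ/Δψ = 0.7914, d_rh = R√(Δφ²+q²Δλ²) = 14641.6 km
Excess = 14641.6 − 14170.0 = 471.6 ≈ 472 km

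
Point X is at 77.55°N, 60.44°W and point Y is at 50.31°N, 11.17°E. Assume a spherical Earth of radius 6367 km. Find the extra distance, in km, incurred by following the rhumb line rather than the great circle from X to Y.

Great circle: cos σ = sin φ₁ sin φ₂ + cos φ₁ cos φ₂ cos Δλ,  σ = 0.6520 rad → d_gc = 4151.5 km
Rhumb line: Δψ = -1.1966, q = Δφ/Δψ = 0.3973, d_rh = R√(Δφ²+q²Δλ²) = 4377.2 km
Excess = 4377.2 − 4151.5 = 225.7 ≈ 226 km

226 km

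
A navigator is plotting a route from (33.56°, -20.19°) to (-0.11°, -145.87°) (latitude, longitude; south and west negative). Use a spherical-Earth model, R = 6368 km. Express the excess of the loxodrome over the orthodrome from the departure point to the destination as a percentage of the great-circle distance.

Great circle: σ = 2.0796 rad → d_gc = Rσ = 13242.6 km
Rhumb: Δφ = -0.5877, Δλ = -2.1935, Δψ = -0.6243, q = Δφ/Δψ = 0.9412 → d_rh = R√(Δφ²+q²Δλ²) = 13669.8 km
Excess = (13669.8 − 13242.6) / 13242.6 = 427.2 / 13242.6 = 3.23% ≈ 3.2%

3.2%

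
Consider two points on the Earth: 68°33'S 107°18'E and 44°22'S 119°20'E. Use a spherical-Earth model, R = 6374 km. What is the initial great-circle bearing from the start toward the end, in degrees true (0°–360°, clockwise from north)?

θ = atan2( sin Δλ·cos φ₂ ,  cos φ₁ sin φ₂ − sin φ₁ cos φ₂ cos Δλ )
  = atan2(+0.1490, +0.3950) = 20.67°

20.7°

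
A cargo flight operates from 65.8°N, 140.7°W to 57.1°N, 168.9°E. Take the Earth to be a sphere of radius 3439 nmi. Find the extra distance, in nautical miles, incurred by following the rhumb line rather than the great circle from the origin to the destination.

38 nmi

Great circle: cos σ = sin φ₁ sin φ₂ + cos φ₁ cos φ₂ cos Δλ,  σ = 0.4329 rad → d_gc = 1488.7 nmi
Rhumb line: Δψ = -0.3201, q = Δφ/Δψ = 0.4743, d_rh = R√(Δφ²+q²Δλ²) = 1527.0 nmi
Excess = 1527.0 − 1488.7 = 38.3 ≈ 38 nmi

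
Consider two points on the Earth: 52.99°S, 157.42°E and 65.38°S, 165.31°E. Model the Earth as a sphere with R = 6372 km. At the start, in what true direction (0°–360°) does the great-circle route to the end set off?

θ = atan2( sin Δλ·cos φ₂ ,  cos φ₁ sin φ₂ − sin φ₁ cos φ₂ cos Δλ )
  = atan2(+0.0572, -0.2177) = 165.28°

165.3°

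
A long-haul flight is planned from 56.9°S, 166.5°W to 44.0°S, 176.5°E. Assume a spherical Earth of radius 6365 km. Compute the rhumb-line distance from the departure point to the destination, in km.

1864 km

Δψ = ln[tan(π/4+φ₂/2)/tan(π/4+φ₁/2)] = +0.3566;  Δφ = +0.2251 rad,  Δλ = -0.2967 rad
q = Δφ/Δψ = 0.6314
d = R·√(Δφ² + q²Δλ²) = 6365·0.29290 = 1864 km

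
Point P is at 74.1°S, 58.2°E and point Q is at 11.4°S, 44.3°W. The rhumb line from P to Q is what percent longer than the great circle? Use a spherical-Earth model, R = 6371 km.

8.2%

Great circle: σ = 1.4384 rad → d_gc = Rσ = 9164.3 km
Rhumb: Δφ = +1.0943, Δλ = -1.7890, Δψ = +1.7683, q = Δφ/Δψ = 0.6188 → d_rh = R√(Δφ²+q²Δλ²) = 9917.5 km
Excess = (9917.5 − 9164.3) / 9164.3 = 753.2 / 9164.3 = 8.22% ≈ 8.2%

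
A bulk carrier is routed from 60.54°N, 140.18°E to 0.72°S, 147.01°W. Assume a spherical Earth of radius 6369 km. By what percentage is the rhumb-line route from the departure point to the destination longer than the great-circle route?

Great circle: σ = 1.4360 rad → d_gc = Rσ = 9145.8 km
Rhumb: Δφ = -1.0692, Δλ = +1.2708, Δψ = -1.3485, q = Δφ/Δψ = 0.7929 → d_rh = R√(Δφ²+q²Δλ²) = 9356.8 km
Excess = (9356.8 − 9145.8) / 9145.8 = 211.0 / 9145.8 = 2.31% ≈ 2.3%

2.3%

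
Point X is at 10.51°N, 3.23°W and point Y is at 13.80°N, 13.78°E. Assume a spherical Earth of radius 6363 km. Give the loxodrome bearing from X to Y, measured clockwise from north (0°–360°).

Meridional parts: M(φ₁)=+0.1845, M(φ₂)=+0.2432 → ΔM = +0.0587;  Δλ = +0.2969 rad
tan C = Δλ / ΔM = +5.0535 → C = 78.81°

78.8°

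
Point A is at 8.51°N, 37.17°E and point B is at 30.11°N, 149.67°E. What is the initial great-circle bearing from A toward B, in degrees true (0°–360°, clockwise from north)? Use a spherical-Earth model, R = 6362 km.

55.7°

θ = atan2( sin Δλ·cos φ₂ ,  cos φ₁ sin φ₂ − sin φ₁ cos φ₂ cos Δλ )
  = atan2(+0.7992, +0.5451) = 55.70°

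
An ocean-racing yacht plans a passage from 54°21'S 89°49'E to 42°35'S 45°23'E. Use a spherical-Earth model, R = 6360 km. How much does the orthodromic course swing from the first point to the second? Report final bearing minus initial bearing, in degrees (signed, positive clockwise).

Initial bearing θ₁ = atan2(sin Δλ cos φ₂, cos φ₁ sin φ₂ − sin φ₁ cos φ₂ cos Δλ) = 273.65°
Final bearing θ₂ = (initial bearing from the destination back to the start) + 180° = 307.82°
Δθ = θ₂ − θ₁ = +34.2°

+34.2°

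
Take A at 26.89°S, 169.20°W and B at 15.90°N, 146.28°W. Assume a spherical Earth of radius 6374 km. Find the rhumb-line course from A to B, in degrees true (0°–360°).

27.5°

Δψ = ln[tan(π/4+φ₂/2)/tan(π/4+φ₁/2)] = +0.7687
Δλ = +0.4000 rad (taken the short way round)
course = atan2(Δλ, Δψ) = 27.49°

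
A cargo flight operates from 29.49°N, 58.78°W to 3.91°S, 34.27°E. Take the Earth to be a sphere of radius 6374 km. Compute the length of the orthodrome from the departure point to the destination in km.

10521 km

cos σ = sin φ₁ sin φ₂ + cos φ₁ cos φ₂ cos Δλ
      = sin(29.49°)sin(-3.91°) + cos(29.49°)cos(-3.91°)cos(93.05°) = -0.0798
σ = 94.576° → d = Rσ = 6374·1.65066 = 10521 km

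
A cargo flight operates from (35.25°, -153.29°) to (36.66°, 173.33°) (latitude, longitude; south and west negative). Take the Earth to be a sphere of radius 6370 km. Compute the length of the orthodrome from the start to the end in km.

Haversine: a = sin²(Δφ/2)+cos φ₁ cos φ₂ sin²(Δλ/2) = 0.05418;  σ = 2·atan2(√a,√(1−a))
σ = 26.921° → d = Rσ = 6370·0.46986 = 2993 km

2993 km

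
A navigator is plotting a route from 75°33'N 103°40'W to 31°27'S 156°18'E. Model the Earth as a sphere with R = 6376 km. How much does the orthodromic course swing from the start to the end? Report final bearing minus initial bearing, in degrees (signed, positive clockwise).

-73.9°

At departure: θ₁ = atan2(sin Δλ cos φ₂, cos φ₁ sin φ₂ − sin φ₁ cos φ₂ cos Δλ) = 270.94°
At arrival: θ₂ = atan2(sin Δλ cos φ₁, −cos φ₂ sin φ₁ + sin φ₂ cos φ₁ cos Δλ) = 197.01°
Δθ = θ₂ − θ₁ = -73.9°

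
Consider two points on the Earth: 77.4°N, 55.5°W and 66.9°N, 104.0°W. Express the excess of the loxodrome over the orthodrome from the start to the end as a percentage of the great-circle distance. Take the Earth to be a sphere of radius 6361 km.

Great circle: σ = 0.3032 rad → d_gc = Rσ = 1928.8 km
Rhumb: Δφ = -0.1833, Δλ = -0.8465, Δψ = -0.6158, q = Δφ/Δψ = 0.2976 → d_rh = R√(Δφ²+q²Δλ²) = 1981.6 km
Excess = (1981.6 − 1928.8) / 1928.8 = 52.8 / 1928.8 = 2.74% ≈ 2.7%

2.7%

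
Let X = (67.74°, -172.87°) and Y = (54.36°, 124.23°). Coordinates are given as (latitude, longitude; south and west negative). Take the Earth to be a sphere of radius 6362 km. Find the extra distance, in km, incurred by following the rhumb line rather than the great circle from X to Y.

142 km

Great circle: cos σ = sin φ₁ sin φ₂ + cos φ₁ cos φ₂ cos Δλ,  σ = 0.5497 rad → d_gc = 3497.2 km
Rhumb line: Δψ = -0.4910, q = Δφ/Δψ = 0.4756, d_rh = R√(Δφ²+q²Δλ²) = 3639.0 km
Excess = 3639.0 − 3497.2 = 141.8 ≈ 142 km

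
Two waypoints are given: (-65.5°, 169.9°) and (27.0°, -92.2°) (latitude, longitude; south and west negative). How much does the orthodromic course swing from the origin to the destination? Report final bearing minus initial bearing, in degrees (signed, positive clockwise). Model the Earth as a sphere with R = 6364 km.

-57.4°

Initial bearing θ₁ = atan2(sin Δλ cos φ₂, cos φ₁ sin φ₂ − sin φ₁ cos φ₂ cos Δλ) = 85.02°
Final bearing θ₂ = (initial bearing from the destination back to the start) + 180° = 27.62°
Δθ = θ₂ − θ₁ = -57.4°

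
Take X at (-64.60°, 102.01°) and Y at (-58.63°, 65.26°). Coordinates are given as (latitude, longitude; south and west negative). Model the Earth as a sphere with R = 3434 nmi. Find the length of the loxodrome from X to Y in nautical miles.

Δψ = ln[tan(π/4+φ₂/2)/tan(π/4+φ₁/2)] = +0.2200;  Δφ = +0.1042 rad,  Δλ = -0.6414 rad
q = Δφ/Δψ = 0.4737
d = R·√(Δφ² + q²Δλ²) = 3434·0.32121 = 1103 nmi

1103 nmi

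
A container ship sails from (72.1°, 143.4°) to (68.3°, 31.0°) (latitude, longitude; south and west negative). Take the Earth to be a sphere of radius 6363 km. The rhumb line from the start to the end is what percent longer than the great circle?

Great circle: σ = 0.5719 rad → d_gc = Rσ = 3639.3 km
Rhumb: Δφ = -0.0663, Δλ = -1.9618, Δψ = -0.1964, q = Δφ/Δψ = 0.3377 → d_rh = R√(Δφ²+q²Δλ²) = 4236.6 km
Excess = (4236.6 − 3639.3) / 3639.3 = 597.3 / 3639.3 = 16.41% ≈ 16.4%

16.4%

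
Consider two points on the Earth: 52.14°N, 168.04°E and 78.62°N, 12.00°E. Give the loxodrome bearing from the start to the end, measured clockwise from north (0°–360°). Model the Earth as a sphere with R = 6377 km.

Meridional parts: M(φ₁)=+1.0701, M(φ₂)=+2.3062 → ΔM = +1.2361;  Δλ = -2.7234 rad
tan C = Δλ / ΔM = -2.2033 → C = 294.41°

294.4°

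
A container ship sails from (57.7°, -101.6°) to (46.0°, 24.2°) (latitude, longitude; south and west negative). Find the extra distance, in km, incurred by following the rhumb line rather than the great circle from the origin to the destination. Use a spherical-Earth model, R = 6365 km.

Great circle: cos σ = sin φ₁ sin φ₂ + cos φ₁ cos φ₂ cos Δλ,  σ = 1.1692 rad → d_gc = 7441.9 km
Rhumb line: Δψ = -0.3330, q = Δφ/Δψ = 0.6131, d_rh = R√(Δφ²+q²Δλ²) = 8666.7 km
Excess = 8666.7 − 7441.9 = 1224.8 ≈ 1225 km

1225 km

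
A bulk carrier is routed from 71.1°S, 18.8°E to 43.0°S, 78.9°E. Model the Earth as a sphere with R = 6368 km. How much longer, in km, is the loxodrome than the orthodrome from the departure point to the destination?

153 km

Great circle: cos σ = sin φ₁ sin φ₂ + cos φ₁ cos φ₂ cos Δλ,  σ = 0.7024 rad → d_gc = 4472.6 km
Rhumb line: Δψ = +0.9602, q = Δφ/Δψ = 0.5107, d_rh = R√(Δφ²+q²Δλ²) = 4625.2 km
Excess = 4625.2 − 4472.6 = 152.6 ≈ 153 km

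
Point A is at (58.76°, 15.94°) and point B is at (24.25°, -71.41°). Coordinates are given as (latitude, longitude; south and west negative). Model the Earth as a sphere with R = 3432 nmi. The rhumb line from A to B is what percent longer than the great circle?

5.2%

Great circle: σ = 1.1885 rad → d_gc = Rσ = 4079.0 nmi
Rhumb: Δφ = -0.6023, Δλ = -1.5245, Δψ = -0.8380, q = Δφ/Δψ = 0.7188 → d_rh = R√(Δφ²+q²Δλ²) = 4291.4 nmi
Excess = (4291.4 − 4079.0) / 4079.0 = 212.4 / 4079.0 = 5.21% ≈ 5.2%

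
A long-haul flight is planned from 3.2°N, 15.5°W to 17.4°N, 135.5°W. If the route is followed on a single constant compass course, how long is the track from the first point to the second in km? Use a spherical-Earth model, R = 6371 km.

13187 km

Δψ = ln[tan(π/4+φ₂/2)/tan(π/4+φ₁/2)] = +0.2526;  Δφ = +0.2478 rad,  Δλ = -2.0944 rad
q = Δφ/Δψ = 0.9812
d = R·√(Δφ² + q²Δλ²) = 6371·2.06990 = 13187 km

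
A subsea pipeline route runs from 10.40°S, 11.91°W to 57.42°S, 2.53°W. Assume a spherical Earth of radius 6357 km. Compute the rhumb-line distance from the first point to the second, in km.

Δψ = ln[tan(π/4+φ₂/2)/tan(π/4+φ₁/2)] = -1.0477;  Δφ = -0.8207 rad,  Δλ = +0.1637 rad
q = Δφ/Δψ = 0.7833
d = R·√(Δφ² + q²Δλ²) = 6357·0.83061 = 5280 km

5280 km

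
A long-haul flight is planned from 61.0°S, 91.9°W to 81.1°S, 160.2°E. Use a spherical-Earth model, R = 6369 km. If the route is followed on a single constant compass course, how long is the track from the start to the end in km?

4156 km

Rhumb course C = atan2(Δλ, Δψ) with Δψ = ln[tan(π/4+φ₂/2)/tan(π/4+φ₁/2)] = -1.2009, Δλ = -1.8832 → C = 237.47°
d = R·|Δφ| / |cos C| = 6369·0.35081 / 0.53767 = 4156 km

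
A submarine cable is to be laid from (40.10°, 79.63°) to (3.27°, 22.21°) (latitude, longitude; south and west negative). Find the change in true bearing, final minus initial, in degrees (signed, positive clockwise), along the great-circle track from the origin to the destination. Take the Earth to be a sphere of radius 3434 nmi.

-24.1°

At departure: θ₁ = atan2(sin Δλ cos φ₂, cos φ₁ sin φ₂ − sin φ₁ cos φ₂ cos Δλ) = 250.21°
At arrival: θ₂ = atan2(sin Δλ cos φ₁, −cos φ₂ sin φ₁ + sin φ₂ cos φ₁ cos Δλ) = 226.13°
Δθ = θ₂ − θ₁ = -24.1°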